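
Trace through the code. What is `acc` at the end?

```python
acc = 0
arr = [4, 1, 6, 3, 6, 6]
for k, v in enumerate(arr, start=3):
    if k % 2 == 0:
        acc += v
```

Let's trace through this code step by step.

Initialize: acc = 0
Initialize: arr = [4, 1, 6, 3, 6, 6]
Entering loop: for k, v in enumerate(arr, start=3):

After execution: acc = 10
10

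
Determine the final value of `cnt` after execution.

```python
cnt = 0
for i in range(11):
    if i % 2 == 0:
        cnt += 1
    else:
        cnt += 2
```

Let's trace through this code step by step.

Initialize: cnt = 0
Entering loop: for i in range(11):

After execution: cnt = 16
16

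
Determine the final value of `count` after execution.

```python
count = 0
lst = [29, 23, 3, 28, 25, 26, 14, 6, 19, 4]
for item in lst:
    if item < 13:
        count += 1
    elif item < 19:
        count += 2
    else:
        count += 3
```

Let's trace through this code step by step.

Initialize: count = 0
Initialize: lst = [29, 23, 3, 28, 25, 26, 14, 6, 19, 4]
Entering loop: for item in lst:

After execution: count = 23
23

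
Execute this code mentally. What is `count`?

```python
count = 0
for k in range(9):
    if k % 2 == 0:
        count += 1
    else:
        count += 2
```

Let's trace through this code step by step.

Initialize: count = 0
Entering loop: for k in range(9):

After execution: count = 13
13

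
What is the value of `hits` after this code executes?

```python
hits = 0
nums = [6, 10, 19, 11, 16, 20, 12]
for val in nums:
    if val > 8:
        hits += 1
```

Let's trace through this code step by step.

Initialize: hits = 0
Initialize: nums = [6, 10, 19, 11, 16, 20, 12]
Entering loop: for val in nums:

After execution: hits = 6
6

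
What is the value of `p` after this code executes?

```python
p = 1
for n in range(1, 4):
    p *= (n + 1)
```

Let's trace through this code step by step.

Initialize: p = 1
Entering loop: for n in range(1, 4):

After execution: p = 24
24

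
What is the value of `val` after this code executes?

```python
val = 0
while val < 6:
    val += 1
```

Let's trace through this code step by step.

Initialize: val = 0
Entering loop: while val < 6:

After execution: val = 6
6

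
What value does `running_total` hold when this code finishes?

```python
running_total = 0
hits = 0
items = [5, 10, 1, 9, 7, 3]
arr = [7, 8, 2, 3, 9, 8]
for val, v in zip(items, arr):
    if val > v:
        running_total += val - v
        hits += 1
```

Let's trace through this code step by step.

Initialize: running_total = 0
Initialize: hits = 0
Initialize: items = [5, 10, 1, 9, 7, 3]
Initialize: arr = [7, 8, 2, 3, 9, 8]
Entering loop: for val, v in zip(items, arr):

After execution: running_total = 8
8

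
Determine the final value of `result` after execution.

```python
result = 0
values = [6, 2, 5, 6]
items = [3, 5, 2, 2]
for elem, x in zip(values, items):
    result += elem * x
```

Let's trace through this code step by step.

Initialize: result = 0
Initialize: values = [6, 2, 5, 6]
Initialize: items = [3, 5, 2, 2]
Entering loop: for elem, x in zip(values, items):

After execution: result = 50
50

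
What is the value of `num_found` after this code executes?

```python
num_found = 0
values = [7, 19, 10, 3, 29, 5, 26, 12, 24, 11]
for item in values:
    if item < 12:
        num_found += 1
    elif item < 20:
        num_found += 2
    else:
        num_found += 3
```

Let's trace through this code step by step.

Initialize: num_found = 0
Initialize: values = [7, 19, 10, 3, 29, 5, 26, 12, 24, 11]
Entering loop: for item in values:

After execution: num_found = 18
18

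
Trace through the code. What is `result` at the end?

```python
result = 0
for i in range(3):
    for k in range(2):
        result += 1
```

Let's trace through this code step by step.

Initialize: result = 0
Entering loop: for i in range(3):

After execution: result = 6
6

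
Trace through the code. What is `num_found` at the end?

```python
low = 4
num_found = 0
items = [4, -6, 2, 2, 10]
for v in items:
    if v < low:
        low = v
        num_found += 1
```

Let's trace through this code step by step.

Initialize: low = 4
Initialize: num_found = 0
Initialize: items = [4, -6, 2, 2, 10]
Entering loop: for v in items:

After execution: num_found = 1
1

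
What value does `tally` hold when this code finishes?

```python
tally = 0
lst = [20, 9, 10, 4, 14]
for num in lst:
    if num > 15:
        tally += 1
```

Let's trace through this code step by step.

Initialize: tally = 0
Initialize: lst = [20, 9, 10, 4, 14]
Entering loop: for num in lst:

After execution: tally = 1
1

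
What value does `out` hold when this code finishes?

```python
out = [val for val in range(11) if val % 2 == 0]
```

Let's trace through this code step by step.

Initialize: out = [val for val in range(11) if val % 2 == 0]

After execution: out = [0, 2, 4, 6, 8, 10]
[0, 2, 4, 6, 8, 10]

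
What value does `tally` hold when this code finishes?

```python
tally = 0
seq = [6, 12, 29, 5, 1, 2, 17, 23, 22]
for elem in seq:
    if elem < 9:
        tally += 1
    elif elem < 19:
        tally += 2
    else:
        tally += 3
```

Let's trace through this code step by step.

Initialize: tally = 0
Initialize: seq = [6, 12, 29, 5, 1, 2, 17, 23, 22]
Entering loop: for elem in seq:

After execution: tally = 17
17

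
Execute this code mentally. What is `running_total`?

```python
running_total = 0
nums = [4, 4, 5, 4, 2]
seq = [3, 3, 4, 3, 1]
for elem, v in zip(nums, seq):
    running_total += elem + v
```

Let's trace through this code step by step.

Initialize: running_total = 0
Initialize: nums = [4, 4, 5, 4, 2]
Initialize: seq = [3, 3, 4, 3, 1]
Entering loop: for elem, v in zip(nums, seq):

After execution: running_total = 33
33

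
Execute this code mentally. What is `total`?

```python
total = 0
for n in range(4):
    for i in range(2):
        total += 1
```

Let's trace through this code step by step.

Initialize: total = 0
Entering loop: for n in range(4):

After execution: total = 8
8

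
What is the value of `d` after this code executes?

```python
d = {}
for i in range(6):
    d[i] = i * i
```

Let's trace through this code step by step.

Initialize: d = {}
Entering loop: for i in range(6):

After execution: d = {0: 0, 1: 1, 2: 4, 3: 9, 4: 16, 5: 25}
{0: 0, 1: 1, 2: 4, 3: 9, 4: 16, 5: 25}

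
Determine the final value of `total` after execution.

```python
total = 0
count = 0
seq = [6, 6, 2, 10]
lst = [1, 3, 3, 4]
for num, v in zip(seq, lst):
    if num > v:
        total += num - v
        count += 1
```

Let's trace through this code step by step.

Initialize: total = 0
Initialize: count = 0
Initialize: seq = [6, 6, 2, 10]
Initialize: lst = [1, 3, 3, 4]
Entering loop: for num, v in zip(seq, lst):

After execution: total = 14
14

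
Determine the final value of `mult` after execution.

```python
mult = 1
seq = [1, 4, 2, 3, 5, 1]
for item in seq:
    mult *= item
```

Let's trace through this code step by step.

Initialize: mult = 1
Initialize: seq = [1, 4, 2, 3, 5, 1]
Entering loop: for item in seq:

After execution: mult = 120
120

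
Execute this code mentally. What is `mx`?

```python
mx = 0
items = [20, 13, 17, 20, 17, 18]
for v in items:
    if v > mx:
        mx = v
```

Let's trace through this code step by step.

Initialize: mx = 0
Initialize: items = [20, 13, 17, 20, 17, 18]
Entering loop: for v in items:

After execution: mx = 20
20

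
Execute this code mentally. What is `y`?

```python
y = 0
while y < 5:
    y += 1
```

Let's trace through this code step by step.

Initialize: y = 0
Entering loop: while y < 5:

After execution: y = 5
5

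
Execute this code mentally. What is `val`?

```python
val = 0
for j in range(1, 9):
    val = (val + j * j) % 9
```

Let's trace through this code step by step.

Initialize: val = 0
Entering loop: for j in range(1, 9):

After execution: val = 6
6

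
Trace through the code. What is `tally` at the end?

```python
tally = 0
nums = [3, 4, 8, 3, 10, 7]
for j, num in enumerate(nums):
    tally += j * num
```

Let's trace through this code step by step.

Initialize: tally = 0
Initialize: nums = [3, 4, 8, 3, 10, 7]
Entering loop: for j, num in enumerate(nums):

After execution: tally = 104
104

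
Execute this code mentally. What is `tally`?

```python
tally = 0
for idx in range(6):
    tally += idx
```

Let's trace through this code step by step.

Initialize: tally = 0
Entering loop: for idx in range(6):

After execution: tally = 15
15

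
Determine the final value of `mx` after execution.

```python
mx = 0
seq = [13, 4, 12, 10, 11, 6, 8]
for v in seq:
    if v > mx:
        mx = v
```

Let's trace through this code step by step.

Initialize: mx = 0
Initialize: seq = [13, 4, 12, 10, 11, 6, 8]
Entering loop: for v in seq:

After execution: mx = 13
13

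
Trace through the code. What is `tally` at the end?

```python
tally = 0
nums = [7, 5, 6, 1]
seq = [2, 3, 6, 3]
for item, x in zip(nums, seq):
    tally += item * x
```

Let's trace through this code step by step.

Initialize: tally = 0
Initialize: nums = [7, 5, 6, 1]
Initialize: seq = [2, 3, 6, 3]
Entering loop: for item, x in zip(nums, seq):

After execution: tally = 68
68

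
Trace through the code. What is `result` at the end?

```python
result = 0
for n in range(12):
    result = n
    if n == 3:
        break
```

Let's trace through this code step by step.

Initialize: result = 0
Entering loop: for n in range(12):

After execution: result = 3
3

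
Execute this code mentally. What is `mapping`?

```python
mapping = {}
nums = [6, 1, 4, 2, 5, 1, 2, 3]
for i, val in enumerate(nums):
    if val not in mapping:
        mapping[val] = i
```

Let's trace through this code step by step.

Initialize: mapping = {}
Initialize: nums = [6, 1, 4, 2, 5, 1, 2, 3]
Entering loop: for i, val in enumerate(nums):

After execution: mapping = {6: 0, 1: 1, 4: 2, 2: 3, 5: 4, 3: 7}
{6: 0, 1: 1, 4: 2, 2: 3, 5: 4, 3: 7}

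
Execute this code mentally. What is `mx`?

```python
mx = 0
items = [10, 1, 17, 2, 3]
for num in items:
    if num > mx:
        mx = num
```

Let's trace through this code step by step.

Initialize: mx = 0
Initialize: items = [10, 1, 17, 2, 3]
Entering loop: for num in items:

After execution: mx = 17
17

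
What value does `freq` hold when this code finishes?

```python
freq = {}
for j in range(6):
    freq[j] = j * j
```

Let's trace through this code step by step.

Initialize: freq = {}
Entering loop: for j in range(6):

After execution: freq = {0: 0, 1: 1, 2: 4, 3: 9, 4: 16, 5: 25}
{0: 0, 1: 1, 2: 4, 3: 9, 4: 16, 5: 25}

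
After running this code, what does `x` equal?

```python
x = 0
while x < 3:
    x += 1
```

Let's trace through this code step by step.

Initialize: x = 0
Entering loop: while x < 3:

After execution: x = 3
3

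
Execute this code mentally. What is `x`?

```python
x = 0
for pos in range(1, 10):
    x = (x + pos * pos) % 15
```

Let's trace through this code step by step.

Initialize: x = 0
Entering loop: for pos in range(1, 10):

After execution: x = 0
0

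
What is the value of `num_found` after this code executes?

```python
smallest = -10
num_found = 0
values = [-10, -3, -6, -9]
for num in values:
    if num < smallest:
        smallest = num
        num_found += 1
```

Let's trace through this code step by step.

Initialize: smallest = -10
Initialize: num_found = 0
Initialize: values = [-10, -3, -6, -9]
Entering loop: for num in values:

After execution: num_found = 0
0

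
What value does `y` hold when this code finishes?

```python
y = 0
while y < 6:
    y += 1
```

Let's trace through this code step by step.

Initialize: y = 0
Entering loop: while y < 6:

After execution: y = 6
6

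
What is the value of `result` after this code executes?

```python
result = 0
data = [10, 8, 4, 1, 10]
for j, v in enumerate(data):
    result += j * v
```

Let's trace through this code step by step.

Initialize: result = 0
Initialize: data = [10, 8, 4, 1, 10]
Entering loop: for j, v in enumerate(data):

After execution: result = 59
59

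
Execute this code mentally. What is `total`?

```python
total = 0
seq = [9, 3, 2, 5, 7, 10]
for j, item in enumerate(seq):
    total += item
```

Let's trace through this code step by step.

Initialize: total = 0
Initialize: seq = [9, 3, 2, 5, 7, 10]
Entering loop: for j, item in enumerate(seq):

After execution: total = 36
36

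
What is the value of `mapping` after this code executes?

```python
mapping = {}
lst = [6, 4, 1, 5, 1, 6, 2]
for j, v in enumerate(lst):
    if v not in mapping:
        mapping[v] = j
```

Let's trace through this code step by step.

Initialize: mapping = {}
Initialize: lst = [6, 4, 1, 5, 1, 6, 2]
Entering loop: for j, v in enumerate(lst):

After execution: mapping = {6: 0, 4: 1, 1: 2, 5: 3, 2: 6}
{6: 0, 4: 1, 1: 2, 5: 3, 2: 6}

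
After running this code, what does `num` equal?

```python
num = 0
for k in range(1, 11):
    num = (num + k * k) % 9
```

Let's trace through this code step by step.

Initialize: num = 0
Entering loop: for k in range(1, 11):

After execution: num = 7
7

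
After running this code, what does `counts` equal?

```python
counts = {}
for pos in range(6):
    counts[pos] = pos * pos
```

Let's trace through this code step by step.

Initialize: counts = {}
Entering loop: for pos in range(6):

After execution: counts = {0: 0, 1: 1, 2: 4, 3: 9, 4: 16, 5: 25}
{0: 0, 1: 1, 2: 4, 3: 9, 4: 16, 5: 25}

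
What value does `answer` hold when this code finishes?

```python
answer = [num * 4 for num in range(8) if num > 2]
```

Let's trace through this code step by step.

Initialize: answer = [num * 4 for num in range(8) if num > 2]

After execution: answer = [12, 16, 20, 24, 28]
[12, 16, 20, 24, 28]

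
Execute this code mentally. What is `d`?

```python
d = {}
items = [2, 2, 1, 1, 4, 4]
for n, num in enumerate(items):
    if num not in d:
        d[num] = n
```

Let's trace through this code step by step.

Initialize: d = {}
Initialize: items = [2, 2, 1, 1, 4, 4]
Entering loop: for n, num in enumerate(items):

After execution: d = {2: 0, 1: 2, 4: 4}
{2: 0, 1: 2, 4: 4}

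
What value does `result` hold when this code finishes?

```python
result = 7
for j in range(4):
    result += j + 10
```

Let's trace through this code step by step.

Initialize: result = 7
Entering loop: for j in range(4):

After execution: result = 53
53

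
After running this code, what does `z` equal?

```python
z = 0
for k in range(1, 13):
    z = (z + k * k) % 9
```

Let's trace through this code step by step.

Initialize: z = 0
Entering loop: for k in range(1, 13):

After execution: z = 2
2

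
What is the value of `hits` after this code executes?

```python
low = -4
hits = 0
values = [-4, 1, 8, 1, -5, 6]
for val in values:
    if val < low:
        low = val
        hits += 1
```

Let's trace through this code step by step.

Initialize: low = -4
Initialize: hits = 0
Initialize: values = [-4, 1, 8, 1, -5, 6]
Entering loop: for val in values:

After execution: hits = 1
1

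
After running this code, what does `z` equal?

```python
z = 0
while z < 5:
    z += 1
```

Let's trace through this code step by step.

Initialize: z = 0
Entering loop: while z < 5:

After execution: z = 5
5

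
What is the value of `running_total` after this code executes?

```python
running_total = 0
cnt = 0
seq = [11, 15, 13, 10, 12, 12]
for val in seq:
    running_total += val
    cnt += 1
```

Let's trace through this code step by step.

Initialize: running_total = 0
Initialize: cnt = 0
Initialize: seq = [11, 15, 13, 10, 12, 12]
Entering loop: for val in seq:

After execution: running_total = 73
73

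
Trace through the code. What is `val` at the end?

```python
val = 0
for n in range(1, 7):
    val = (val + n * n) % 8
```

Let's trace through this code step by step.

Initialize: val = 0
Entering loop: for n in range(1, 7):

After execution: val = 3
3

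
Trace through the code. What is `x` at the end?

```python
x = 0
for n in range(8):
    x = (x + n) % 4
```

Let's trace through this code step by step.

Initialize: x = 0
Entering loop: for n in range(8):

After execution: x = 0
0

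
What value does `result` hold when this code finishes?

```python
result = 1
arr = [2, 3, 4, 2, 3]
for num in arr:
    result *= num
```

Let's trace through this code step by step.

Initialize: result = 1
Initialize: arr = [2, 3, 4, 2, 3]
Entering loop: for num in arr:

After execution: result = 144
144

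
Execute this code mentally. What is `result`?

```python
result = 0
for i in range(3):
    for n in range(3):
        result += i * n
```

Let's trace through this code step by step.

Initialize: result = 0
Entering loop: for i in range(3):

After execution: result = 9
9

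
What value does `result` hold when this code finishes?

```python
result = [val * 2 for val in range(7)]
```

Let's trace through this code step by step.

Initialize: result = [val * 2 for val in range(7)]

After execution: result = [0, 2, 4, 6, 8, 10, 12]
[0, 2, 4, 6, 8, 10, 12]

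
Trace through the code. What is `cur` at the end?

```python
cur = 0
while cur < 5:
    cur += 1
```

Let's trace through this code step by step.

Initialize: cur = 0
Entering loop: while cur < 5:

After execution: cur = 5
5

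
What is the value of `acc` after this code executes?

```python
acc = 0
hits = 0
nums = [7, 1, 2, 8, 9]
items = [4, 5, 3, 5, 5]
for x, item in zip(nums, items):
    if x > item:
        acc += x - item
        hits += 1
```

Let's trace through this code step by step.

Initialize: acc = 0
Initialize: hits = 0
Initialize: nums = [7, 1, 2, 8, 9]
Initialize: items = [4, 5, 3, 5, 5]
Entering loop: for x, item in zip(nums, items):

After execution: acc = 10
10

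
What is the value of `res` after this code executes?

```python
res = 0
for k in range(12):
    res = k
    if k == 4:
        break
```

Let's trace through this code step by step.

Initialize: res = 0
Entering loop: for k in range(12):

After execution: res = 4
4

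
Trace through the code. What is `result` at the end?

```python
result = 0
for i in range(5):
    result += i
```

Let's trace through this code step by step.

Initialize: result = 0
Entering loop: for i in range(5):

After execution: result = 10
10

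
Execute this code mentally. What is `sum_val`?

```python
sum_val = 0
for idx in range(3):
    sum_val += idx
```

Let's trace through this code step by step.

Initialize: sum_val = 0
Entering loop: for idx in range(3):

After execution: sum_val = 3
3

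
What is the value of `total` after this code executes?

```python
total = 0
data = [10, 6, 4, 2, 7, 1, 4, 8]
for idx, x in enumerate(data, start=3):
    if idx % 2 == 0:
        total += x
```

Let's trace through this code step by step.

Initialize: total = 0
Initialize: data = [10, 6, 4, 2, 7, 1, 4, 8]
Entering loop: for idx, x in enumerate(data, start=3):

After execution: total = 17
17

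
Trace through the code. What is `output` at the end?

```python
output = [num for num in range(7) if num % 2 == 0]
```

Let's trace through this code step by step.

Initialize: output = [num for num in range(7) if num % 2 == 0]

After execution: output = [0, 2, 4, 6]
[0, 2, 4, 6]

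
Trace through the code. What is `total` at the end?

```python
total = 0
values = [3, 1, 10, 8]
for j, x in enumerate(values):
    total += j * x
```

Let's trace through this code step by step.

Initialize: total = 0
Initialize: values = [3, 1, 10, 8]
Entering loop: for j, x in enumerate(values):

After execution: total = 45
45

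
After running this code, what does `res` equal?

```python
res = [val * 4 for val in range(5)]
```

Let's trace through this code step by step.

Initialize: res = [val * 4 for val in range(5)]

After execution: res = [0, 4, 8, 12, 16]
[0, 4, 8, 12, 16]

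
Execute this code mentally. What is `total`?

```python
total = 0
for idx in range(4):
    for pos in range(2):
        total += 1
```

Let's trace through this code step by step.

Initialize: total = 0
Entering loop: for idx in range(4):

After execution: total = 8
8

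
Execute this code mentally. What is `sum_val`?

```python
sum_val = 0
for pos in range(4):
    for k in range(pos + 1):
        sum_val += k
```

Let's trace through this code step by step.

Initialize: sum_val = 0
Entering loop: for pos in range(4):

After execution: sum_val = 10
10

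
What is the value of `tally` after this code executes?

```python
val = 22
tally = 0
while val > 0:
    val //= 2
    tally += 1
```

Let's trace through this code step by step.

Initialize: val = 22
Initialize: tally = 0
Entering loop: while val > 0:

After execution: tally = 5
5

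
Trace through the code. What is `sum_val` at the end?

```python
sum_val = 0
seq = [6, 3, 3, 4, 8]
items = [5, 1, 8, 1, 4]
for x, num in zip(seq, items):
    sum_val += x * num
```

Let's trace through this code step by step.

Initialize: sum_val = 0
Initialize: seq = [6, 3, 3, 4, 8]
Initialize: items = [5, 1, 8, 1, 4]
Entering loop: for x, num in zip(seq, items):

After execution: sum_val = 93
93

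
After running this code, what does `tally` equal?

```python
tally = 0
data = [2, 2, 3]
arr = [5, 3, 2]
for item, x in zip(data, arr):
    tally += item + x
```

Let's trace through this code step by step.

Initialize: tally = 0
Initialize: data = [2, 2, 3]
Initialize: arr = [5, 3, 2]
Entering loop: for item, x in zip(data, arr):

After execution: tally = 17
17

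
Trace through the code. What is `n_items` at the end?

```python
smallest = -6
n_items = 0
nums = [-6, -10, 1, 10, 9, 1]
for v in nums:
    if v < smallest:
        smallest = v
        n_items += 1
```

Let's trace through this code step by step.

Initialize: smallest = -6
Initialize: n_items = 0
Initialize: nums = [-6, -10, 1, 10, 9, 1]
Entering loop: for v in nums:

After execution: n_items = 1
1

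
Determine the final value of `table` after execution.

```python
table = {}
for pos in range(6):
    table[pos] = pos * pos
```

Let's trace through this code step by step.

Initialize: table = {}
Entering loop: for pos in range(6):

After execution: table = {0: 0, 1: 1, 2: 4, 3: 9, 4: 16, 5: 25}
{0: 0, 1: 1, 2: 4, 3: 9, 4: 16, 5: 25}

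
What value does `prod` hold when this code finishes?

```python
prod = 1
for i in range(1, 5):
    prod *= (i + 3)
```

Let's trace through this code step by step.

Initialize: prod = 1
Entering loop: for i in range(1, 5):

After execution: prod = 840
840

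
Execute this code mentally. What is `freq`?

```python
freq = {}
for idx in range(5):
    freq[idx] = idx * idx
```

Let's trace through this code step by step.

Initialize: freq = {}
Entering loop: for idx in range(5):

After execution: freq = {0: 0, 1: 1, 2: 4, 3: 9, 4: 16}
{0: 0, 1: 1, 2: 4, 3: 9, 4: 16}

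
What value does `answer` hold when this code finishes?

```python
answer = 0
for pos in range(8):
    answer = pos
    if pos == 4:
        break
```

Let's trace through this code step by step.

Initialize: answer = 0
Entering loop: for pos in range(8):

After execution: answer = 4
4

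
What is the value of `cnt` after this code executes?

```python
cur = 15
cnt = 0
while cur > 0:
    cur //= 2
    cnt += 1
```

Let's trace through this code step by step.

Initialize: cur = 15
Initialize: cnt = 0
Entering loop: while cur > 0:

After execution: cnt = 4
4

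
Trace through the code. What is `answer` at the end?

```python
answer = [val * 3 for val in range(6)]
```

Let's trace through this code step by step.

Initialize: answer = [val * 3 for val in range(6)]

After execution: answer = [0, 3, 6, 9, 12, 15]
[0, 3, 6, 9, 12, 15]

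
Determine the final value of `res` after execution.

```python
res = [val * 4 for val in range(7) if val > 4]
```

Let's trace through this code step by step.

Initialize: res = [val * 4 for val in range(7) if val > 4]

After execution: res = [20, 24]
[20, 24]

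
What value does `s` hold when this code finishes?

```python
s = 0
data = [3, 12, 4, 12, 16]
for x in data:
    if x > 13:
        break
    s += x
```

Let's trace through this code step by step.

Initialize: s = 0
Initialize: data = [3, 12, 4, 12, 16]
Entering loop: for x in data:

After execution: s = 31
31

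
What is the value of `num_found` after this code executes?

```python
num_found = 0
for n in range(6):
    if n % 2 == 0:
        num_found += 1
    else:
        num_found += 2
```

Let's trace through this code step by step.

Initialize: num_found = 0
Entering loop: for n in range(6):

After execution: num_found = 9
9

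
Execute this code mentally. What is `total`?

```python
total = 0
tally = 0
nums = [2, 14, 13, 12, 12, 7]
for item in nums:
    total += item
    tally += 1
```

Let's trace through this code step by step.

Initialize: total = 0
Initialize: tally = 0
Initialize: nums = [2, 14, 13, 12, 12, 7]
Entering loop: for item in nums:

After execution: total = 60
60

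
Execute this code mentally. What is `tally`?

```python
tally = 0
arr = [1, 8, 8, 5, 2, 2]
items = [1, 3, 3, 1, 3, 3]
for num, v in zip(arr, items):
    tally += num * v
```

Let's trace through this code step by step.

Initialize: tally = 0
Initialize: arr = [1, 8, 8, 5, 2, 2]
Initialize: items = [1, 3, 3, 1, 3, 3]
Entering loop: for num, v in zip(arr, items):

After execution: tally = 66
66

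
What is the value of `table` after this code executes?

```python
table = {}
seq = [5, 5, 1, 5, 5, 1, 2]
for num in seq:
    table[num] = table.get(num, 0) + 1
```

Let's trace through this code step by step.

Initialize: table = {}
Initialize: seq = [5, 5, 1, 5, 5, 1, 2]
Entering loop: for num in seq:

After execution: table = {5: 4, 1: 2, 2: 1}
{5: 4, 1: 2, 2: 1}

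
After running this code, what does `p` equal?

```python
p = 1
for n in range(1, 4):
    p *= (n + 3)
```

Let's trace through this code step by step.

Initialize: p = 1
Entering loop: for n in range(1, 4):

After execution: p = 120
120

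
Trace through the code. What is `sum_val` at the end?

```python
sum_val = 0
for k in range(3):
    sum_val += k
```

Let's trace through this code step by step.

Initialize: sum_val = 0
Entering loop: for k in range(3):

After execution: sum_val = 3
3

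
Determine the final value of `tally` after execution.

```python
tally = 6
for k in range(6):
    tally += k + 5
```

Let's trace through this code step by step.

Initialize: tally = 6
Entering loop: for k in range(6):

After execution: tally = 51
51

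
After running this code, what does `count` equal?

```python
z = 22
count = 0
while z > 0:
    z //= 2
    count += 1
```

Let's trace through this code step by step.

Initialize: z = 22
Initialize: count = 0
Entering loop: while z > 0:

After execution: count = 5
5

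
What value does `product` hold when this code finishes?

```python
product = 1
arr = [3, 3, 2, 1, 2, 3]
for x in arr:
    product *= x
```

Let's trace through this code step by step.

Initialize: product = 1
Initialize: arr = [3, 3, 2, 1, 2, 3]
Entering loop: for x in arr:

After execution: product = 108
108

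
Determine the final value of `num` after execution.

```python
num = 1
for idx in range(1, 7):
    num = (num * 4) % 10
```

Let's trace through this code step by step.

Initialize: num = 1
Entering loop: for idx in range(1, 7):

After execution: num = 6
6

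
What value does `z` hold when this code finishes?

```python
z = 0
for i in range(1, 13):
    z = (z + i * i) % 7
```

Let's trace through this code step by step.

Initialize: z = 0
Entering loop: for i in range(1, 13):

After execution: z = 6
6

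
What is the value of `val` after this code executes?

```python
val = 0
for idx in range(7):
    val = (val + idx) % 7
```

Let's trace through this code step by step.

Initialize: val = 0
Entering loop: for idx in range(7):

After execution: val = 0
0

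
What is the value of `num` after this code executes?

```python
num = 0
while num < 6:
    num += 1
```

Let's trace through this code step by step.

Initialize: num = 0
Entering loop: while num < 6:

After execution: num = 6
6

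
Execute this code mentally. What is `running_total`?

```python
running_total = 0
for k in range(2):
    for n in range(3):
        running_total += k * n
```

Let's trace through this code step by step.

Initialize: running_total = 0
Entering loop: for k in range(2):

After execution: running_total = 3
3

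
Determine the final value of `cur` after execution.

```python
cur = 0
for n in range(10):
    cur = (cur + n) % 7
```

Let's trace through this code step by step.

Initialize: cur = 0
Entering loop: for n in range(10):

After execution: cur = 3
3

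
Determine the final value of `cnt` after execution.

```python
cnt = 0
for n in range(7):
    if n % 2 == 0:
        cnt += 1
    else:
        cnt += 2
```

Let's trace through this code step by step.

Initialize: cnt = 0
Entering loop: for n in range(7):

After execution: cnt = 10
10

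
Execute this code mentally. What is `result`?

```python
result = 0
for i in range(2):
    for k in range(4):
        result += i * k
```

Let's trace through this code step by step.

Initialize: result = 0
Entering loop: for i in range(2):

After execution: result = 6
6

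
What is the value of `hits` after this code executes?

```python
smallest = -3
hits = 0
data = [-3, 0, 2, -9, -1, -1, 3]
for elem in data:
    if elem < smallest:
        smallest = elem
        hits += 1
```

Let's trace through this code step by step.

Initialize: smallest = -3
Initialize: hits = 0
Initialize: data = [-3, 0, 2, -9, -1, -1, 3]
Entering loop: for elem in data:

After execution: hits = 1
1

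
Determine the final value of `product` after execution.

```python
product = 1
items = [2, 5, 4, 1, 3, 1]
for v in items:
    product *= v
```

Let's trace through this code step by step.

Initialize: product = 1
Initialize: items = [2, 5, 4, 1, 3, 1]
Entering loop: for v in items:

After execution: product = 120
120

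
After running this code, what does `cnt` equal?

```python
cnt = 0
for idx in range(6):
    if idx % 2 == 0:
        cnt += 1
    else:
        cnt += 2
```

Let's trace through this code step by step.

Initialize: cnt = 0
Entering loop: for idx in range(6):

After execution: cnt = 9
9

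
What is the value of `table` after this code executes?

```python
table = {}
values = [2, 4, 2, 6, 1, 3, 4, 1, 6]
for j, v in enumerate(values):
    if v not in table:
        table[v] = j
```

Let's trace through this code step by step.

Initialize: table = {}
Initialize: values = [2, 4, 2, 6, 1, 3, 4, 1, 6]
Entering loop: for j, v in enumerate(values):

After execution: table = {2: 0, 4: 1, 6: 3, 1: 4, 3: 5}
{2: 0, 4: 1, 6: 3, 1: 4, 3: 5}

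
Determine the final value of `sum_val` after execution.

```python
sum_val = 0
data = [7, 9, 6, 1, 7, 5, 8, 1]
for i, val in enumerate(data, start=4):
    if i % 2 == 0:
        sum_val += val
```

Let's trace through this code step by step.

Initialize: sum_val = 0
Initialize: data = [7, 9, 6, 1, 7, 5, 8, 1]
Entering loop: for i, val in enumerate(data, start=4):

After execution: sum_val = 28
28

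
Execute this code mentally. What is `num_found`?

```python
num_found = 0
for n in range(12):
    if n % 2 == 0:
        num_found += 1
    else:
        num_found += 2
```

Let's trace through this code step by step.

Initialize: num_found = 0
Entering loop: for n in range(12):

After execution: num_found = 18
18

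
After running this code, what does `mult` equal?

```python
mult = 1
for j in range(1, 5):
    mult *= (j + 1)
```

Let's trace through this code step by step.

Initialize: mult = 1
Entering loop: for j in range(1, 5):

After execution: mult = 120
120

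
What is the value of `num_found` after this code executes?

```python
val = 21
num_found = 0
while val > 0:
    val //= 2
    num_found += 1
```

Let's trace through this code step by step.

Initialize: val = 21
Initialize: num_found = 0
Entering loop: while val > 0:

After execution: num_found = 5
5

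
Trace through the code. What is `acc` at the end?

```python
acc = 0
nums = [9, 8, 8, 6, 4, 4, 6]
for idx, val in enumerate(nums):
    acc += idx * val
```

Let's trace through this code step by step.

Initialize: acc = 0
Initialize: nums = [9, 8, 8, 6, 4, 4, 6]
Entering loop: for idx, val in enumerate(nums):

After execution: acc = 114
114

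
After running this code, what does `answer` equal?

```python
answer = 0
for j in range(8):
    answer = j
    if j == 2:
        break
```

Let's trace through this code step by step.

Initialize: answer = 0
Entering loop: for j in range(8):

After execution: answer = 2
2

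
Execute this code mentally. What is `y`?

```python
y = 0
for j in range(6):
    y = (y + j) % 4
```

Let's trace through this code step by step.

Initialize: y = 0
Entering loop: for j in range(6):

After execution: y = 3
3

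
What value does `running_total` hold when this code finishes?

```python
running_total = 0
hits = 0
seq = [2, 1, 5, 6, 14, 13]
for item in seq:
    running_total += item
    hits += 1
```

Let's trace through this code step by step.

Initialize: running_total = 0
Initialize: hits = 0
Initialize: seq = [2, 1, 5, 6, 14, 13]
Entering loop: for item in seq:

After execution: running_total = 41
41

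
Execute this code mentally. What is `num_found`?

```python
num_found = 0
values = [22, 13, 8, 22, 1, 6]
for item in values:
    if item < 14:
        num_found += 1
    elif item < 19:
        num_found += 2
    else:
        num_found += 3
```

Let's trace through this code step by step.

Initialize: num_found = 0
Initialize: values = [22, 13, 8, 22, 1, 6]
Entering loop: for item in values:

After execution: num_found = 10
10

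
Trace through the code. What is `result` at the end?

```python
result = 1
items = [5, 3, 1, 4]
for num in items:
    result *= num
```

Let's trace through this code step by step.

Initialize: result = 1
Initialize: items = [5, 3, 1, 4]
Entering loop: for num in items:

After execution: result = 60
60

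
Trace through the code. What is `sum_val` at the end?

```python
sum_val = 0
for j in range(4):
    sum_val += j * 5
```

Let's trace through this code step by step.

Initialize: sum_val = 0
Entering loop: for j in range(4):

After execution: sum_val = 30
30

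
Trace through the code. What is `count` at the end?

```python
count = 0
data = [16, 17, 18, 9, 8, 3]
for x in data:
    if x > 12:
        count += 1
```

Let's trace through this code step by step.

Initialize: count = 0
Initialize: data = [16, 17, 18, 9, 8, 3]
Entering loop: for x in data:

After execution: count = 3
3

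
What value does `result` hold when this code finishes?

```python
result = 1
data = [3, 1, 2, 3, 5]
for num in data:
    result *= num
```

Let's trace through this code step by step.

Initialize: result = 1
Initialize: data = [3, 1, 2, 3, 5]
Entering loop: for num in data:

After execution: result = 90
90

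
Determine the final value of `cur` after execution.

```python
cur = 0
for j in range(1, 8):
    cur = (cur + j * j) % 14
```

Let's trace through this code step by step.

Initialize: cur = 0
Entering loop: for j in range(1, 8):

After execution: cur = 0
0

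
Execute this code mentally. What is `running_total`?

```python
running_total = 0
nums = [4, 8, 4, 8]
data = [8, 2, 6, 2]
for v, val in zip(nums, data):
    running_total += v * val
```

Let's trace through this code step by step.

Initialize: running_total = 0
Initialize: nums = [4, 8, 4, 8]
Initialize: data = [8, 2, 6, 2]
Entering loop: for v, val in zip(nums, data):

After execution: running_total = 88
88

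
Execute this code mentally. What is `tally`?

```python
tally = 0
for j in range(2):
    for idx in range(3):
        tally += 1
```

Let's trace through this code step by step.

Initialize: tally = 0
Entering loop: for j in range(2):

After execution: tally = 6
6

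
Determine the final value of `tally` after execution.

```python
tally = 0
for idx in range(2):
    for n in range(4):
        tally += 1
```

Let's trace through this code step by step.

Initialize: tally = 0
Entering loop: for idx in range(2):

After execution: tally = 8
8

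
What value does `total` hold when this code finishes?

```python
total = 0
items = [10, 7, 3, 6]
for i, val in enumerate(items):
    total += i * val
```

Let's trace through this code step by step.

Initialize: total = 0
Initialize: items = [10, 7, 3, 6]
Entering loop: for i, val in enumerate(items):

After execution: total = 31
31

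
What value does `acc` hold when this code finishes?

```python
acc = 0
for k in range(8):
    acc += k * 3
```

Let's trace through this code step by step.

Initialize: acc = 0
Entering loop: for k in range(8):

After execution: acc = 84
84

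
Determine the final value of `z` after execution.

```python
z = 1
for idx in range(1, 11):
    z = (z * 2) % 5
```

Let's trace through this code step by step.

Initialize: z = 1
Entering loop: for idx in range(1, 11):

After execution: z = 4
4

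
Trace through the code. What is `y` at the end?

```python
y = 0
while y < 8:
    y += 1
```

Let's trace through this code step by step.

Initialize: y = 0
Entering loop: while y < 8:

After execution: y = 8
8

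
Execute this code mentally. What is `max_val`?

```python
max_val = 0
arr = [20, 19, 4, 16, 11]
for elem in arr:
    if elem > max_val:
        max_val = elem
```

Let's trace through this code step by step.

Initialize: max_val = 0
Initialize: arr = [20, 19, 4, 16, 11]
Entering loop: for elem in arr:

After execution: max_val = 20
20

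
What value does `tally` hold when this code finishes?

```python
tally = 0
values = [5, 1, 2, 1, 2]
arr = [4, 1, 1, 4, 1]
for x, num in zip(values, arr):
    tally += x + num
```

Let's trace through this code step by step.

Initialize: tally = 0
Initialize: values = [5, 1, 2, 1, 2]
Initialize: arr = [4, 1, 1, 4, 1]
Entering loop: for x, num in zip(values, arr):

After execution: tally = 22
22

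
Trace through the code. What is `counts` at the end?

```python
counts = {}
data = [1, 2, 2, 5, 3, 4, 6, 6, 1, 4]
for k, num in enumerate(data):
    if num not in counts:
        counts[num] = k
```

Let's trace through this code step by step.

Initialize: counts = {}
Initialize: data = [1, 2, 2, 5, 3, 4, 6, 6, 1, 4]
Entering loop: for k, num in enumerate(data):

After execution: counts = {1: 0, 2: 1, 5: 3, 3: 4, 4: 5, 6: 6}
{1: 0, 2: 1, 5: 3, 3: 4, 4: 5, 6: 6}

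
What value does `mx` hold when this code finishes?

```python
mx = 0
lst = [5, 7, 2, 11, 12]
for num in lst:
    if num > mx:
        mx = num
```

Let's trace through this code step by step.

Initialize: mx = 0
Initialize: lst = [5, 7, 2, 11, 12]
Entering loop: for num in lst:

After execution: mx = 12
12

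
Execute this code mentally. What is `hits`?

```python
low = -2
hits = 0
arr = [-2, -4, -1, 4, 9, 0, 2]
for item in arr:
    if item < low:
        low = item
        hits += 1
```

Let's trace through this code step by step.

Initialize: low = -2
Initialize: hits = 0
Initialize: arr = [-2, -4, -1, 4, 9, 0, 2]
Entering loop: for item in arr:

After execution: hits = 1
1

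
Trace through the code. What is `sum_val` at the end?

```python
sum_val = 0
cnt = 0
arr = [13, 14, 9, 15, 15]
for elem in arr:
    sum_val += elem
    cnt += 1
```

Let's trace through this code step by step.

Initialize: sum_val = 0
Initialize: cnt = 0
Initialize: arr = [13, 14, 9, 15, 15]
Entering loop: for elem in arr:

After execution: sum_val = 66
66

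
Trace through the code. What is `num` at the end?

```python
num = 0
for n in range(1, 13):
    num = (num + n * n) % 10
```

Let's trace through this code step by step.

Initialize: num = 0
Entering loop: for n in range(1, 13):

After execution: num = 0
0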